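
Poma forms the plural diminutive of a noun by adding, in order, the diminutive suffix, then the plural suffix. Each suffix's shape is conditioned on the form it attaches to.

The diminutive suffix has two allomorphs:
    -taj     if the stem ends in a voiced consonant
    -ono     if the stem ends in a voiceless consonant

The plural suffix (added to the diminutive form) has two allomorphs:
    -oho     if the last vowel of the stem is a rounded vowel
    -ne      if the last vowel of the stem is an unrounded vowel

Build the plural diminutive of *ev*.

The final consonant of *ev* is /v/, which is voiced, so the diminutive suffix is -taj, giving *evtaj*.
Since the last vowel of the diminutive form *evtaj* is /a/ (an unrounded vowel), it takes -ne, giving *evtajne*.

evtajne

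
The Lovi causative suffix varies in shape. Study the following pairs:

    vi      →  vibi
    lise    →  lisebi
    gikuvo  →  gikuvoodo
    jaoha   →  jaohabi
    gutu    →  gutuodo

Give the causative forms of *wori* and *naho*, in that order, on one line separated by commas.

The suffix is conditioned by the last vowel: -odo when the last vowel of the stem is a rounded vowel (*gikuvo*, *gutu*); -bi when the last vowel of the stem is an unrounded vowel (*vi*, *lise*, *jaoha*).
*wori* — last vowel /i/ (an unrounded vowel) → -bi → *woribi*.
*naho*: last vowel = /o/, a rounded vowel → -odo → *nahoodo*.

woribi, nahoodo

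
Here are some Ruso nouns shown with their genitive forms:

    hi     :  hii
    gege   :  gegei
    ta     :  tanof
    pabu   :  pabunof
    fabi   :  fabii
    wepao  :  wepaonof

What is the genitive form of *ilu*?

ilunof

The pattern is front/back vowel harmony: -i when the last vowel of the stem is a front vowel (*hi*, *gege*, *fabi*); -nof when the last vowel of the stem is a back vowel (*ta*, *pabu*, *wepao*).
Since the last vowel of *ilu* is /u/ (a back vowel), it takes -nof, giving *ilunof*.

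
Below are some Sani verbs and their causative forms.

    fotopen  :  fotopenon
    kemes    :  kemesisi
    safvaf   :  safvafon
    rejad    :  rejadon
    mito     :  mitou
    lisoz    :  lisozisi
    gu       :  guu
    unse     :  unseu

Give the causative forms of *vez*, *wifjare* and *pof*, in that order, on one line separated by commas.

The pattern is sibilance of the final sound: -isi when the stem ends in a sibilant (*kemes*, *lisoz*); -on when the stem ends in a non-sibilant consonant (*fotopen*, *safvaf*, *rejad*); -u when the stem ends in a vowel (*mito*, *gu*, *unse*).
*vez*: final sound = /z/, a sibilant → -isi → *vezisi*.
Since the final sound of *wifjare* is /e/ (a vowel), it takes -u, giving *wifjareu*.
*pof*: final sound = /f/, a non-sibilant consonant → -on → *pofon*.

vezisi, wifjareu, pofon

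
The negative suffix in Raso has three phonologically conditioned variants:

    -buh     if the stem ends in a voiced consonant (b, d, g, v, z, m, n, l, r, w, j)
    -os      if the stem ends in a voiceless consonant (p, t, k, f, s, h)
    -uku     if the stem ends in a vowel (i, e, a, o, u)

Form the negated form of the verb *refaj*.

*refaj* — final sound /j/ (a voiced consonant) → -buh → *refajbuh*.

refajbuh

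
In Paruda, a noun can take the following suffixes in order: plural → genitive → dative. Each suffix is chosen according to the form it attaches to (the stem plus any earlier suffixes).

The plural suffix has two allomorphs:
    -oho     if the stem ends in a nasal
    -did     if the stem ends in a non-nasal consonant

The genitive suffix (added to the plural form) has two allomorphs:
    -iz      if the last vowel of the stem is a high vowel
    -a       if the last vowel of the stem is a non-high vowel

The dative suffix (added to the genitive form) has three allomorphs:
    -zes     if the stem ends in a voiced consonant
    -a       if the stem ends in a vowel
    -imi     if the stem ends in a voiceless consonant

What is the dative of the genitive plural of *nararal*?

nararaldidizzes

Since the final consonant of *nararal* is /l/ (non-nasal), it takes -did, giving *nararaldid*.
The last vowel of the plural form *nararaldid* is /i/, which is a high vowel, so the genitive suffix is -iz, giving *nararaldidiz*.
Since the final sound of the genitive form *nararaldidiz* is /z/ (a voiced consonant), it takes -zes, giving *nararaldidizzes*.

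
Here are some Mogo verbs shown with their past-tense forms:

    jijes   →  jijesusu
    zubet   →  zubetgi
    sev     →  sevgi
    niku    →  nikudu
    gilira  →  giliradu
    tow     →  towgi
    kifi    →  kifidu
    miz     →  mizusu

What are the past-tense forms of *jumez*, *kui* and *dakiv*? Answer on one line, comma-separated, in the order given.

jumezusu, kuidu, dakivgi

The suffix is conditioned by the final sound: -usu when the stem ends in a sibilant (*jijes*, *miz*); -gi when the stem ends in a non-sibilant consonant (*zubet*, *sev*, *tow*); -du when the stem ends in a vowel (*niku*, *gilira*, *kifi*).
*jumez* — final sound /z/ (a sibilant) → -usu → *jumezusu*.
*kui* — final sound /i/ (a vowel) → -du → *kuidu*.
The final sound of *dakiv* is /v/, which is a non-sibilant consonant, so the suffix is -gi, giving *dakivgi*.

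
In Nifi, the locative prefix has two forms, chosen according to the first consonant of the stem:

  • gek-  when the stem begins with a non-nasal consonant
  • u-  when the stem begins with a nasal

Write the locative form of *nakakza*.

*nakakza*: first consonant = /n/, a nasal → u- → *unakakza*.

unakakza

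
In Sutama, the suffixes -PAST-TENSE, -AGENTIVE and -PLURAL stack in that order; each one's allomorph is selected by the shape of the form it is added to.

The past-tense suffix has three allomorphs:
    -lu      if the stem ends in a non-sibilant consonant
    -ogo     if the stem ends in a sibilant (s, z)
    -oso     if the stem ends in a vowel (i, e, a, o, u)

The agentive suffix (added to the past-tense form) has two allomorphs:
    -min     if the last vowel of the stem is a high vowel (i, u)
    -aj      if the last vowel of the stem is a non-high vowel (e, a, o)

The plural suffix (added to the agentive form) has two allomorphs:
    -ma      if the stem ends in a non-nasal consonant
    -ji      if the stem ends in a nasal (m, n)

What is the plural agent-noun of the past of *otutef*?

otutefluminji

The final sound of *otutef* is /f/, which is a non-sibilant consonant, so the past-tense suffix is -lu, giving *otuteflu*.
Since the last vowel of the past-tense form *otuteflu* is /u/ (a high vowel), it takes -min, giving *otuteflumin*.
The final consonant of the agentive form *otuteflumin* is /n/, which is a nasal, so the plural suffix is -ji, giving *otutefluminji*.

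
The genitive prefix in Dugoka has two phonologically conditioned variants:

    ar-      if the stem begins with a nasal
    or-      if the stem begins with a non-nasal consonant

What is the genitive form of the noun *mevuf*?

armevuf

The first consonant of *mevuf* is /m/, which is a nasal, so the prefix is ar-, giving *armevuf*.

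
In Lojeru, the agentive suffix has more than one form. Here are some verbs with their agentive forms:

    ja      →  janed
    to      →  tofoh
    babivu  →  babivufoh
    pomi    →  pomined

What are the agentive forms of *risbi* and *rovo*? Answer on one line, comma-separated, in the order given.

risbined, rovofoh

The suffix is conditioned by the last vowel: -foh when the last vowel of the stem is a rounded vowel (*to*, *babivu*); -ned when the last vowel of the stem is an unrounded vowel (*ja*, *pomi*).
Since the last vowel of *risbi* is /i/ (an unrounded vowel), it takes -ned, giving *risbined*.
The last vowel of *rovo* is /o/, which is a rounded vowel, so the suffix is -foh, giving *rovofoh*.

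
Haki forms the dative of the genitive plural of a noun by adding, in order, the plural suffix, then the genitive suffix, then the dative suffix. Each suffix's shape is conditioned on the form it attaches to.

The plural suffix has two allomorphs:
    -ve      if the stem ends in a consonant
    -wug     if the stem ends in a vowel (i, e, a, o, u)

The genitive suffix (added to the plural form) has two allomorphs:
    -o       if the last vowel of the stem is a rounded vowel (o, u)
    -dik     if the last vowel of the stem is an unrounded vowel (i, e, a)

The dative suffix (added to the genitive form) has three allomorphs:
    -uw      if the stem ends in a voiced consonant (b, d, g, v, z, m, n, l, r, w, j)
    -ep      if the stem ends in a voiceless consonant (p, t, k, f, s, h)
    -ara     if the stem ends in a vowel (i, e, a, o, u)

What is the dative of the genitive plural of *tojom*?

tojomvedikep

*tojom* — final sound /m/ (a consonant) → -ve → *tojomve*.
Since the last vowel of the plural form *tojomve* is /e/ (an unrounded vowel), it takes -dik, giving *tojomvedik*.
The genitive form *tojomvedik*: final sound = /k/, a voiceless consonant → -ep → *tojomvedikep*.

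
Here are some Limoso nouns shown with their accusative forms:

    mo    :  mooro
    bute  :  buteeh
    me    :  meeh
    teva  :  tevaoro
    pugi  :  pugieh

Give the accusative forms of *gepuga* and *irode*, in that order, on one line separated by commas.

Looking at the last vowel of each stem: -eh when the last vowel of the stem is a front vowel (*bute*, *me*, *pugi*); -oro when the last vowel of the stem is a back vowel (*mo*, *teva*).
Since the last vowel of *gepuga* is /a/ (a back vowel), it takes -oro, giving *gepugaoro*.
*irode*: last vowel = /e/, a front vowel → -eh → *irodeeh*.

gepugaoro, irodeeh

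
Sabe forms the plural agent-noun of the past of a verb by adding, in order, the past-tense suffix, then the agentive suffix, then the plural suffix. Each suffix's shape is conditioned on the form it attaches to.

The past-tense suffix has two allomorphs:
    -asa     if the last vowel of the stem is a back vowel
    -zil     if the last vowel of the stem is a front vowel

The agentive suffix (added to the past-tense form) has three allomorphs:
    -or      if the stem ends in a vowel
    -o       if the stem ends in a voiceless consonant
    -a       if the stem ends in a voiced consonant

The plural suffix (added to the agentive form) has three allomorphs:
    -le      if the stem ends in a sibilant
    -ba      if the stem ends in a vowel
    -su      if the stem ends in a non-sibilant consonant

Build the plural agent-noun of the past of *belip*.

Since the last vowel of *belip* is /i/ (a front vowel), it takes -zil, giving *belipzil*.
The final sound of the past-tense form *belipzil* is /l/, which is a voiced consonant, so the agentive suffix is -a, giving *belipzila*.
Since the final sound of the agentive form *belipzila* is /a/ (a vowel), it takes -ba, giving *belipzilaba*.

belipzilaba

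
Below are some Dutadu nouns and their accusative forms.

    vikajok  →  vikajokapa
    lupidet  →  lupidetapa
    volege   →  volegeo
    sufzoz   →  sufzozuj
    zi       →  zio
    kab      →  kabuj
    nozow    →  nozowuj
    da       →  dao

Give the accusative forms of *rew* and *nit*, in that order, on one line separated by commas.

rewuj, nitapa

The suffix is conditioned by the final sound: -apa when the stem ends in a voiceless consonant (*vikajok*, *lupidet*); -uj when the stem ends in a voiced consonant (*sufzoz*, *kab*, *nozow*); -o when the stem ends in a vowel (*volege*, *zi*, *da*).
Since the final sound of *rew* is /w/ (a voiced consonant), it takes -uj, giving *rewuj*.
*nit*: final sound = /t/, a voiceless consonant → -apa → *nitapa*.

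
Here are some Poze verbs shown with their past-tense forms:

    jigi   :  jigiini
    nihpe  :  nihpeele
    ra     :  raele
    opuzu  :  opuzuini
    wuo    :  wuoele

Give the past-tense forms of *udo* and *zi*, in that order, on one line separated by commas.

The suffix is conditioned by the last vowel: -ini when the last vowel of the stem is a high vowel (*jigi*, *opuzu*); -ele when the last vowel of the stem is a non-high vowel (*nihpe*, *ra*, *wuo*).
Since the last vowel of *udo* is /o/ (a non-high vowel), it takes -ele, giving *udoele*.
*zi* — last vowel /i/ (a high vowel) → -ini → *ziini*.

udoele, ziini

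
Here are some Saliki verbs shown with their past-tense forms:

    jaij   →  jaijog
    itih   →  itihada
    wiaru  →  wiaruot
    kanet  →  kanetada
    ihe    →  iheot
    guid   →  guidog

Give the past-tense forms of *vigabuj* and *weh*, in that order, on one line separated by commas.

The alternation tracks the final sound of the stem — -ada when the stem ends in a voiceless consonant (*itih*, *kanet*); -og when the stem ends in a voiced consonant (*jaij*, *guid*); -ot when the stem ends in a vowel (*wiaru*, *ihe*).
*vigabuj* — final sound /j/ (a voiced consonant) → -og → *vigabujog*.
Since the final sound of *weh* is /h/ (a voiceless consonant), it takes -ada, giving *wehada*.

vigabujog, wehada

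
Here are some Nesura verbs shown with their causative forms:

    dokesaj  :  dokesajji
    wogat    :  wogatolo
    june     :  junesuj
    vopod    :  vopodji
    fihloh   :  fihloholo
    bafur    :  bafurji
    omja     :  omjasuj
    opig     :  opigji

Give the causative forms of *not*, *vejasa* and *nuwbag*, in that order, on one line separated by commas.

The suffix is conditioned by the final sound: -olo when the stem ends in a voiceless consonant (*wogat*, *fihloh*); -ji when the stem ends in a voiced consonant (*dokesaj*, *vopod*, *bafur*, *opig*); -suj when the stem ends in a vowel (*june*, *omja*).
*not* — final sound /t/ (a voiceless consonant) → -olo → *notolo*.
*vejasa*: final sound = /a/, a vowel → -suj → *vejasasuj*.
*nuwbag*: final sound = /g/, a voiced consonant → -ji → *nuwbagji*.

notolo, vejasasuj, nuwbagji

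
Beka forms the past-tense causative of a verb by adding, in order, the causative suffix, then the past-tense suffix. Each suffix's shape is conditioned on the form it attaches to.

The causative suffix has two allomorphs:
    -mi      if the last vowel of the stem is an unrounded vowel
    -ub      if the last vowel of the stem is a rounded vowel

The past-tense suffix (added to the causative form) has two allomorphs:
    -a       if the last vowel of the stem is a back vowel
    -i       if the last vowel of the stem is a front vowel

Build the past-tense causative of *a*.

amii

*a*: last vowel = /a/, an unrounded vowel → -mi → *ami*.
The causative form *ami*: last vowel = /i/, a front vowel → -i → *amii*.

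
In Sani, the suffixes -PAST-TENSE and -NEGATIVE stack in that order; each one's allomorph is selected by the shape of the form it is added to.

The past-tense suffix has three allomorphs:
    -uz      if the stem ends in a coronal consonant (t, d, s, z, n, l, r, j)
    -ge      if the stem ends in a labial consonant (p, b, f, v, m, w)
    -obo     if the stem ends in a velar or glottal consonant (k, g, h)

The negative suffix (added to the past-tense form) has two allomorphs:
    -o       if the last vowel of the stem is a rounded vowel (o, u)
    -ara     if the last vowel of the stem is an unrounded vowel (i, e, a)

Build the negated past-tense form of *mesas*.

mesasuzo

The final consonant of *mesas* is /s/, which is coronal, so the past-tense suffix is -uz, giving *mesasuz*.
The past-tense form *mesasuz*: last vowel = /u/, a rounded vowel → -o → *mesasuzo*.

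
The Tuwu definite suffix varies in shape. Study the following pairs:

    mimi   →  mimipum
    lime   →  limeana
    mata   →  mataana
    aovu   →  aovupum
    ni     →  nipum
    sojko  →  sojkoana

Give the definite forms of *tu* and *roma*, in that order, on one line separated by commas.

The suffix is conditioned by the last vowel: -pum when the last vowel of the stem is a high vowel (*mimi*, *aovu*, *ni*); -ana when the last vowel of the stem is a non-high vowel (*lime*, *mata*, *sojko*).
*tu* — last vowel /u/ (a high vowel) → -pum → *tupum*.
Since the last vowel of *roma* is /a/ (a non-high vowel), it takes -ana, giving *romaana*.

tupum, romaana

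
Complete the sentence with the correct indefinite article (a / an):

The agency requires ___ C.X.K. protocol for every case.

The indefinite article is chosen by the initial *sound* of the following word, not its spelling.
The initialism *C.X.K.* is read letter by letter; the first letter, C, is pronounced /siː/, which begins with a consonant sound.
So the article is *a*: The agency requires a C.X.K. protocol for every case.

a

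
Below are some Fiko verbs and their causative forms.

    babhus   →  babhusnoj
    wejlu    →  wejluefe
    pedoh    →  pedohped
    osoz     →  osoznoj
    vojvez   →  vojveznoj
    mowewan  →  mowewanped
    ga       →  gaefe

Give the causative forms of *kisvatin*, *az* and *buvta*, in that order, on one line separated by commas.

The pattern is sibilance of the final sound: -noj when the stem ends in a sibilant (*babhus*, *osoz*, *vojvez*); -ped when the stem ends in a non-sibilant consonant (*pedoh*, *mowewan*); -efe when the stem ends in a vowel (*wejlu*, *ga*).
*kisvatin* — final sound /n/ (a non-sibilant consonant) → -ped → *kisvatinped*.
*az*: final sound = /z/, a sibilant → -noj → *aznoj*.
*buvta*: final sound = /a/, a vowel → -efe → *buvtaefe*.

kisvatinped, aznoj, buvtaefe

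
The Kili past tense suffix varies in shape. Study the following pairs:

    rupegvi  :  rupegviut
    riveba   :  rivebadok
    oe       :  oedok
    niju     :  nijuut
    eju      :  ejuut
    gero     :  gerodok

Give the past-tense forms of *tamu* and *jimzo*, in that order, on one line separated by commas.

The suffix is conditioned by the last vowel: -ut when the last vowel of the stem is a high vowel (*rupegvi*, *niju*, *eju*); -dok when the last vowel of the stem is a non-high vowel (*riveba*, *oe*, *gero*).
Since the last vowel of *tamu* is /u/ (a high vowel), it takes -ut, giving *tamuut*.
*jimzo*: last vowel = /o/, a non-high vowel → -dok → *jimzodok*.

tamuut, jimzodok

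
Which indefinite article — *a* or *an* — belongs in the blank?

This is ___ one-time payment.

a

The indefinite article is chosen by the initial *sound* of the following word, not its spelling.
*one-time* begins with the sound /wʌ/ (*one* pronounced /wʌn/) — a consonant sound.
So the article is *a*: This is a one-time payment.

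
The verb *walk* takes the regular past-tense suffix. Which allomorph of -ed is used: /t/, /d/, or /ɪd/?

The stem *walk* ends in a voiceless consonant other than /t/.
The -ed suffix is realized as /ɪd/ after /t, d/; as /t/ after other voiceless consonants; and as /d/ after other voiced sounds.
So -ed on *walk* is pronounced /t/.

/t/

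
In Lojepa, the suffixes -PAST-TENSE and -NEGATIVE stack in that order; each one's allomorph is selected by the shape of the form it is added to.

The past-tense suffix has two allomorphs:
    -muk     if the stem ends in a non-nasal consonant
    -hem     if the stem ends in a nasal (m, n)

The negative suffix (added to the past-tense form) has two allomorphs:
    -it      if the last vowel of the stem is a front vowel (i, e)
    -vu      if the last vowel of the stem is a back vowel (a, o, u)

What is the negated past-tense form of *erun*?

*erun* — final consonant /n/ (a nasal) → -hem → *erunhem*.
The last vowel of the past-tense form *erunhem* is /e/, which is a front vowel, so the negative suffix is -it, giving *erunhemit*.

erunhemit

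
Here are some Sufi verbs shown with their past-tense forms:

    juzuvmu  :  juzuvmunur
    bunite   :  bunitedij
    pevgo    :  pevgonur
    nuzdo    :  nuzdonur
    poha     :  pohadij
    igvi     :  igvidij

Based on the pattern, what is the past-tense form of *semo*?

semonur

The alternation tracks the last vowel of the stem — -nur when the last vowel of the stem is a rounded vowel (*juzuvmu*, *pevgo*, *nuzdo*); -dij when the last vowel of the stem is an unrounded vowel (*bunite*, *poha*, *igvi*).
*semo* — last vowel /o/ (a rounded vowel) → -nur → *semonur*.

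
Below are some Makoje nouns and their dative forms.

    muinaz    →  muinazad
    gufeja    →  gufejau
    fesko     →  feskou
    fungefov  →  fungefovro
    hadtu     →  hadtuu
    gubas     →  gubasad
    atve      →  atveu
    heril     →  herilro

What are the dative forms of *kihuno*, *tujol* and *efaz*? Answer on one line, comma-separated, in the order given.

Looking at the final sound of each stem: -ad when the stem ends in a sibilant (*muinaz*, *gubas*); -ro when the stem ends in a non-sibilant consonant (*fungefov*, *heril*); -u when the stem ends in a vowel (*gufeja*, *fesko*, *hadtu*, *atve*).
Since the final sound of *kihuno* is /o/ (a vowel), it takes -u, giving *kihunou*.
*tujol* — final sound /l/ (a non-sibilant consonant) → -ro → *tujolro*.
The final sound of *efaz* is /z/, which is a sibilant, so the suffix is -ad, giving *efazad*.

kihunou, tujolro, efazad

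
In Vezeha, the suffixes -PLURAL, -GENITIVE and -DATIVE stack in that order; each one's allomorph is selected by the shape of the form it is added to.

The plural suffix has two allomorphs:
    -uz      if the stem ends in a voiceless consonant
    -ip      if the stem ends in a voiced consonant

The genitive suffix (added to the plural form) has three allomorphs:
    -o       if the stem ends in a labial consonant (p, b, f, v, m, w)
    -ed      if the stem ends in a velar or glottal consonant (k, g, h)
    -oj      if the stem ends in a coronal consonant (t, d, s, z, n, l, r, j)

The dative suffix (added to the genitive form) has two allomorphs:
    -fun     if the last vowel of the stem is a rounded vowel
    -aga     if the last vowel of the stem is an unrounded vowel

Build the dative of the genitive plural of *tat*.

tatuzojfun

Since the final consonant of *tat* is /t/ (voiceless), it takes -uz, giving *tatuz*.
The plural form *tatuz* — final consonant /z/ (coronal) → -oj → *tatuzoj*.
The genitive form *tatuzoj* — last vowel /o/ (a rounded vowel) → -fun → *tatuzojfun*.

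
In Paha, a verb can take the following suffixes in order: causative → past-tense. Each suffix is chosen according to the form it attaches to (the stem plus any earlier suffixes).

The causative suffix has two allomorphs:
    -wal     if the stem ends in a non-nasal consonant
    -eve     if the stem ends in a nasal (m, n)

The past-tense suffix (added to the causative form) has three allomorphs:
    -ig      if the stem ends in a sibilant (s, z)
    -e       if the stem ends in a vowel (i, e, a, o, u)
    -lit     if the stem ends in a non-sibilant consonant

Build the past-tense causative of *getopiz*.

Since the final consonant of *getopiz* is /z/ (non-nasal), it takes -wal, giving *getopizwal*.
The causative form *getopizwal* — final sound /l/ (a non-sibilant consonant) → -lit → *getopizwallit*.

getopizwallit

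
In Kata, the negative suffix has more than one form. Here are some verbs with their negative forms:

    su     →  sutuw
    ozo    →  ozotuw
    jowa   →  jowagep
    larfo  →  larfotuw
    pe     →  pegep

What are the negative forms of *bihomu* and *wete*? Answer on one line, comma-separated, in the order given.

The pattern is rounding harmony: -tuw when the last vowel of the stem is a rounded vowel (*su*, *ozo*, *larfo*); -gep when the last vowel of the stem is an unrounded vowel (*jowa*, *pe*).
Since the last vowel of *bihomu* is /u/ (a rounded vowel), it takes -tuw, giving *bihomutuw*.
The last vowel of *wete* is /e/, which is an unrounded vowel, so the suffix is -gep, giving *wetegep*.

bihomutuw, wetegep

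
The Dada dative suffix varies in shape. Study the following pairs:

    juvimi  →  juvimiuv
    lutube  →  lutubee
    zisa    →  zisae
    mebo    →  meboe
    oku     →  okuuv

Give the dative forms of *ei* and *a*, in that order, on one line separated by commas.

eiuv, ae

The alternation tracks the last vowel of the stem — -uv when the last vowel of the stem is a high vowel (*juvimi*, *oku*); -e when the last vowel of the stem is a non-high vowel (*lutube*, *zisa*, *mebo*).
*ei*: last vowel = /i/, a high vowel → -uv → *eiuv*.
*a*: last vowel = /a/, a non-high vowel → -e → *ae*.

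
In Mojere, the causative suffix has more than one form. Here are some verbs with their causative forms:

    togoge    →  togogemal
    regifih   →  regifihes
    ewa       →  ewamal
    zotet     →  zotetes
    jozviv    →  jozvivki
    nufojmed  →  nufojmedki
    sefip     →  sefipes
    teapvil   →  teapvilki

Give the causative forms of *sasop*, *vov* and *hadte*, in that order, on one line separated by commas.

The alternation tracks the final sound of the stem — -es when the stem ends in a voiceless consonant (*regifih*, *zotet*, *sefip*); -ki when the stem ends in a voiced consonant (*jozviv*, *nufojmed*, *teapvil*); -mal when the stem ends in a vowel (*togoge*, *ewa*).
The final sound of *sasop* is /p/, which is a voiceless consonant, so the suffix is -es, giving *sasopes*.
*vov* — final sound /v/ (a voiced consonant) → -ki → *vovki*.
*hadte*: final sound = /e/, a vowel → -mal → *hadtemal*.

sasopes, vovki, hadtemal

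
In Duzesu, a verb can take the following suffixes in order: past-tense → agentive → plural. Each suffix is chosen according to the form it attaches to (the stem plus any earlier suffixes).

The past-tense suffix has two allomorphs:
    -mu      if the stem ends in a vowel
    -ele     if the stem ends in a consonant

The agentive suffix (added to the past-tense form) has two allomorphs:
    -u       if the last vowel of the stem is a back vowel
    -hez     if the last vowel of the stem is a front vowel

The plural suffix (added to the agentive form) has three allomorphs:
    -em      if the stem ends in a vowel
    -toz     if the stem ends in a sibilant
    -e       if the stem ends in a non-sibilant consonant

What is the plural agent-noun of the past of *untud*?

untudeleheztoz

The final sound of *untud* is /d/, which is a consonant, so the past-tense suffix is -ele, giving *untudele*.
The past-tense form *untudele*: last vowel = /e/, a front vowel → -hez → *untudelehez*.
The agentive form *untudelehez* — final sound /z/ (a sibilant) → -toz → *untudeleheztoz*.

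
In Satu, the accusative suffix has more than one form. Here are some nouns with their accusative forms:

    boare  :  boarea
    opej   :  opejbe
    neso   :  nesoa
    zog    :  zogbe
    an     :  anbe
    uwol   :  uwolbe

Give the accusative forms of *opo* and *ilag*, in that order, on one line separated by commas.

opoa, ilagbe

Looking at the final sound of each stem: -be when the stem ends in a consonant (*opej*, *zog*, *an*, *uwol*); -a when the stem ends in a vowel (*boare*, *neso*).
The final sound of *opo* is /o/, which is a vowel, so the suffix is -a, giving *opoa*.
The final sound of *ilag* is /g/, which is a consonant, so the suffix is -be, giving *ilagbe*.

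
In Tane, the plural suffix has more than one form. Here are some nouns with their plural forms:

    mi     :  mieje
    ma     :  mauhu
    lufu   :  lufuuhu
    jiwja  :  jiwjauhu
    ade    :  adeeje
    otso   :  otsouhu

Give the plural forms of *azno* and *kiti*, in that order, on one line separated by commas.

aznouhu, kitieje

The pattern is front/back vowel harmony: -eje when the last vowel of the stem is a front vowel (*mi*, *ade*); -uhu when the last vowel of the stem is a back vowel (*ma*, *lufu*, *jiwja*, *otso*).
The last vowel of *azno* is /o/, which is a back vowel, so the suffix is -uhu, giving *aznouhu*.
*kiti*: last vowel = /i/, a front vowel → -eje → *kitieje*.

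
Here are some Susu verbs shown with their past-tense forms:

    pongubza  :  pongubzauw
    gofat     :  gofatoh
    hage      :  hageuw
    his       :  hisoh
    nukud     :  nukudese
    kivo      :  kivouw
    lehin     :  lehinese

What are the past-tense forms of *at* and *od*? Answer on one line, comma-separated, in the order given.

Looking at the final sound of each stem: -oh when the stem ends in a voiceless consonant (*gofat*, *his*); -ese when the stem ends in a voiced consonant (*nukud*, *lehin*); -uw when the stem ends in a vowel (*pongubza*, *hage*, *kivo*).
The final sound of *at* is /t/, which is a voiceless consonant, so the suffix is -oh, giving *atoh*.
*od*: final sound = /d/, a voiced consonant → -ese → *odese*.

atoh, odese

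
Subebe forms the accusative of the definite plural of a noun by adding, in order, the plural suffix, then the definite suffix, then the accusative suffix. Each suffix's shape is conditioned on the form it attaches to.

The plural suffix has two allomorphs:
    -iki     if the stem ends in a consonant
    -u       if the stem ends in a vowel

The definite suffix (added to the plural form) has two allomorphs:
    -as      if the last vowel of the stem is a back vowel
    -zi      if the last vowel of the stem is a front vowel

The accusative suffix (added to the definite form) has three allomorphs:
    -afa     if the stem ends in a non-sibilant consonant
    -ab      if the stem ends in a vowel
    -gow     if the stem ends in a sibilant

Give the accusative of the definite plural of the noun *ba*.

bauasgow

*ba* — final sound /a/ (a vowel) → -u → *bau*.
The plural form *bau*: last vowel = /u/, a back vowel → -as → *bauas*.
The final sound of the definite form *bauas* is /s/, which is a sibilant, so the accusative suffix is -gow, giving *bauasgow*.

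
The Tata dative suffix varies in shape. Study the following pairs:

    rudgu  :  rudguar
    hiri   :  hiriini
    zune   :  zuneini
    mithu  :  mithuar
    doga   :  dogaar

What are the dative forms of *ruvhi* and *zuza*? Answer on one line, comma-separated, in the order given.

ruvhiini, zuzaar

The pattern is front/back vowel harmony: -ini when the last vowel of the stem is a front vowel (*hiri*, *zune*); -ar when the last vowel of the stem is a back vowel (*rudgu*, *mithu*, *doga*).
Since the last vowel of *ruvhi* is /i/ (a front vowel), it takes -ini, giving *ruvhiini*.
The last vowel of *zuza* is /a/, which is a back vowel, so the suffix is -ar, giving *zuzaar*.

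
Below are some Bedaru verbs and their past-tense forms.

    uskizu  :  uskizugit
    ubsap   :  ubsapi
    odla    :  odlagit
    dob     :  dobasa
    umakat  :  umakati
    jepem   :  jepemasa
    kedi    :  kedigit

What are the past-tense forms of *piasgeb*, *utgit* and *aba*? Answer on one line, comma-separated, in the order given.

The alternation tracks the final sound of the stem — -i when the stem ends in a voiceless consonant (*ubsap*, *umakat*); -asa when the stem ends in a voiced consonant (*dob*, *jepem*); -git when the stem ends in a vowel (*uskizu*, *odla*, *kedi*).
Since the final sound of *piasgeb* is /b/ (a voiced consonant), it takes -asa, giving *piasgebasa*.
The final sound of *utgit* is /t/, which is a voiceless consonant, so the suffix is -i, giving *utgiti*.
The final sound of *aba* is /a/, which is a vowel, so the suffix is -git, giving *abagit*.

piasgebasa, utgiti, abagit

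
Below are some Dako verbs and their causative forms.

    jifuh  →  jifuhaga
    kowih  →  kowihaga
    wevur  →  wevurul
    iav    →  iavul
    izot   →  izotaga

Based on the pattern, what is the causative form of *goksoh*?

goksohaga

Looking at the final consonant of each stem: -aga when the stem ends in a voiceless consonant (*jifuh*, *kowih*, *izot*); -ul when the stem ends in a voiced consonant (*wevur*, *iav*).
The final consonant of *goksoh* is /h/, which is voiceless, so the suffix is -aga, giving *goksohaga*.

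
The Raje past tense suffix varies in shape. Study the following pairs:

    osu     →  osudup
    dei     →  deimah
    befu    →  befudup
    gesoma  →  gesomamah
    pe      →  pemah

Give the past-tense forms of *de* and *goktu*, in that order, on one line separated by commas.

The pattern is rounding harmony: -dup when the last vowel of the stem is a rounded vowel (*osu*, *befu*); -mah when the last vowel of the stem is an unrounded vowel (*dei*, *gesoma*, *pe*).
*de*: last vowel = /e/, an unrounded vowel → -mah → *demah*.
*goktu*: last vowel = /u/, a rounded vowel → -dup → *goktudup*.

demah, goktudup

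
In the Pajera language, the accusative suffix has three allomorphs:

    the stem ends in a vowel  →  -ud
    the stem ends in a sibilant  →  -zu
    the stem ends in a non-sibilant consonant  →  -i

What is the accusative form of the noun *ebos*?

Since the final sound of *ebos* is /s/ (a sibilant), it takes -zu, giving *eboszu*.

eboszu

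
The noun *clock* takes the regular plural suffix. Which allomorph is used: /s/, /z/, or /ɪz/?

/s/

The stem *clock* ends in a voiceless non-sibilant consonant.
The plural suffix surfaces as /ɪz/ after sibilants, /s/ after other voiceless consonants, and /z/ after other voiced sounds.
So the plural -s on *clock* is pronounced /s/.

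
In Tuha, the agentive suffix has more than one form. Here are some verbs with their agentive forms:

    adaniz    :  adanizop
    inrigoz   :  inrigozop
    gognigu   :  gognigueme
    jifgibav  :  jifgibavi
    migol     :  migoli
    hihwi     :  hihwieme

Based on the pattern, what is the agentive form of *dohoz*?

dohozop

The suffix is conditioned by the final sound: -op when the stem ends in a sibilant (*adaniz*, *inrigoz*); -i when the stem ends in a non-sibilant consonant (*jifgibav*, *migol*); -eme when the stem ends in a vowel (*gognigu*, *hihwi*).
Since the final sound of *dohoz* is /z/ (a sibilant), it takes -op, giving *dohozop*.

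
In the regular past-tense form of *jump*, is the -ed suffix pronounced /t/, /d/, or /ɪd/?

The stem *jump* ends in a voiceless consonant other than /t/.
The -ed suffix is realized as /ɪd/ after /t, d/; as /t/ after other voiceless consonants; and as /d/ after other voiced sounds.
So -ed on *jump* is pronounced /t/.

/t/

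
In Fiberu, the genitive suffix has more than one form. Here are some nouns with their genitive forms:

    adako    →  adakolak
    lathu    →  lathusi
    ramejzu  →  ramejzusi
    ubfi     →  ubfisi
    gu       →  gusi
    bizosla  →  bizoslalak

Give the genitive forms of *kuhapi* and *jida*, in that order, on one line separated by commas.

The pattern is height harmony: -si when the last vowel of the stem is a high vowel (*lathu*, *ramejzu*, *ubfi*, *gu*); -lak when the last vowel of the stem is a non-high vowel (*adako*, *bizosla*).
The last vowel of *kuhapi* is /i/, which is a high vowel, so the suffix is -si, giving *kuhapisi*.
*jida*: last vowel = /a/, a non-high vowel → -lak → *jidalak*.

kuhapisi, jidalak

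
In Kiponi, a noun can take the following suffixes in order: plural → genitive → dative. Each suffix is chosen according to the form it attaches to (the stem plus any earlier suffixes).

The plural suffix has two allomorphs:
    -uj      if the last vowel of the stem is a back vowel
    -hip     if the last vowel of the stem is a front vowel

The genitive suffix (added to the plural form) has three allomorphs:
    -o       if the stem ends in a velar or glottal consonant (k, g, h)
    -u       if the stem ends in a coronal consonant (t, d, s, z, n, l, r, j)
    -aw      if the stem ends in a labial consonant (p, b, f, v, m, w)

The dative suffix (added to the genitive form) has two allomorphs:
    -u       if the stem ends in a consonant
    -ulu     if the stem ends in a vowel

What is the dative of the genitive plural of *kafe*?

*kafe*: last vowel = /e/, a front vowel → -hip → *kafehip*.
Since the final consonant of the plural form *kafehip* is /p/ (labial), it takes -aw, giving *kafehipaw*.
The genitive form *kafehipaw*: final sound = /w/, a consonant → -u → *kafehipawu*.

kafehipawu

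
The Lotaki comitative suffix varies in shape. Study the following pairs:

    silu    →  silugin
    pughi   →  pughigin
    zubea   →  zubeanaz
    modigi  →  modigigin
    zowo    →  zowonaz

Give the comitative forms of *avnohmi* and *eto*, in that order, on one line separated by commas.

Looking at the last vowel of each stem: -gin when the last vowel of the stem is a high vowel (*silu*, *pughi*, *modigi*); -naz when the last vowel of the stem is a non-high vowel (*zubea*, *zowo*).
Since the last vowel of *avnohmi* is /i/ (a high vowel), it takes -gin, giving *avnohmigin*.
Since the last vowel of *eto* is /o/ (a non-high vowel), it takes -naz, giving *etonaz*.

avnohmigin, etonaz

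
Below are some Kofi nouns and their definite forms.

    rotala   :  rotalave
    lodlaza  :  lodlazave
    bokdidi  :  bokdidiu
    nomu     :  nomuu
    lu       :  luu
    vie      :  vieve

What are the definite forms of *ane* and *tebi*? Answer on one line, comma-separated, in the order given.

The suffix is conditioned by the last vowel: -u when the last vowel of the stem is a high vowel (*bokdidi*, *nomu*, *lu*); -ve when the last vowel of the stem is a non-high vowel (*rotala*, *lodlaza*, *vie*).
Since the last vowel of *ane* is /e/ (a non-high vowel), it takes -ve, giving *aneve*.
*tebi*: last vowel = /i/, a high vowel → -u → *tebiu*.

aneve, tebiu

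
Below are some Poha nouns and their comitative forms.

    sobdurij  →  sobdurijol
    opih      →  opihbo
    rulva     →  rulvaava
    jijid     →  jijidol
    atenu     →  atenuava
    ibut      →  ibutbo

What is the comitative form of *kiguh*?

kiguhbo

Looking at the final sound of each stem: -bo when the stem ends in a voiceless consonant (*opih*, *ibut*); -ol when the stem ends in a voiced consonant (*sobdurij*, *jijid*); -ava when the stem ends in a vowel (*rulva*, *atenu*).
*kiguh*: final sound = /h/, a voiceless consonant → -bo → *kiguhbo*.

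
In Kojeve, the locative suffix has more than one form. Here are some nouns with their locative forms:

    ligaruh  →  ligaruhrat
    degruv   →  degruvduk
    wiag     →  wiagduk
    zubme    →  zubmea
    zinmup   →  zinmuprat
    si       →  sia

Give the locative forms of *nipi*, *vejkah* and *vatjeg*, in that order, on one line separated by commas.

nipia, vejkahrat, vatjegduk

The alternation tracks the final sound of the stem — -rat when the stem ends in a voiceless consonant (*ligaruh*, *zinmup*); -duk when the stem ends in a voiced consonant (*degruv*, *wiag*); -a when the stem ends in a vowel (*zubme*, *si*).
The final sound of *nipi* is /i/, which is a vowel, so the suffix is -a, giving *nipia*.
Since the final sound of *vejkah* is /h/ (a voiceless consonant), it takes -rat, giving *vejkahrat*.
The final sound of *vatjeg* is /g/, which is a voiced consonant, so the suffix is -duk, giving *vatjegduk*.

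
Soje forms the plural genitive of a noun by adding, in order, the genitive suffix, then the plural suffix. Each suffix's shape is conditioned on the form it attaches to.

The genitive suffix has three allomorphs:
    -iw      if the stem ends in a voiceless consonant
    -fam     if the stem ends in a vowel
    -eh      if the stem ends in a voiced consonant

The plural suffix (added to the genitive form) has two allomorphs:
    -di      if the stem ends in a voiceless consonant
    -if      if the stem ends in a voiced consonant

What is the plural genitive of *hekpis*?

hekpisiwif

The final sound of *hekpis* is /s/, which is a voiceless consonant, so the genitive suffix is -iw, giving *hekpisiw*.
The genitive form *hekpisiw*: final consonant = /w/, voiced → -if → *hekpisiwif*.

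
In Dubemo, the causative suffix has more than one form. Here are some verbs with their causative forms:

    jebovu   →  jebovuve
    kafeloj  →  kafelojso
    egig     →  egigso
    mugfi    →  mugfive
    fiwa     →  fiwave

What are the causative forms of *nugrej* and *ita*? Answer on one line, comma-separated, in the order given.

The alternation tracks the final sound of the stem — -so when the stem ends in a consonant (*kafeloj*, *egig*); -ve when the stem ends in a vowel (*jebovu*, *mugfi*, *fiwa*).
The final sound of *nugrej* is /j/, which is a consonant, so the suffix is -so, giving *nugrejso*.
*ita* — final sound /a/ (a vowel) → -ve → *itave*.

nugrejso, itave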